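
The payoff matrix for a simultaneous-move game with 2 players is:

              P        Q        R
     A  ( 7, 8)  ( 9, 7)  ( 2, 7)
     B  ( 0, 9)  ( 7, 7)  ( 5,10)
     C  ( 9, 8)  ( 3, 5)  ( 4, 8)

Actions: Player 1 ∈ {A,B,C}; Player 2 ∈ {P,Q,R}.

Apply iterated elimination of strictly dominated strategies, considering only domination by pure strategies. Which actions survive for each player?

P2 drop Q (P beats it: A:8>7 B:9>7 C:8>5)
P1 drop A (C beats it: P:9>7 R:4>2)
P1→{B,C} P2→{P,R}

Remaining: P1:{B,C} P2:{P,R}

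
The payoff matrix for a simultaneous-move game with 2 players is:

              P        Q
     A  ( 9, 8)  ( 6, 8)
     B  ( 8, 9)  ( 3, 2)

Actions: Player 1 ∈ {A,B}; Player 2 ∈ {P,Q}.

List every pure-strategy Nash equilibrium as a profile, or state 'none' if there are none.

Nash profiles: (A,P), (A,Q)

(A,P): NE
(A,Q): NE
(B,P): not NE [P1→A gives 9>8]
(B,Q): not NE [P1→A gives 6>3; P2→P gives 9>2]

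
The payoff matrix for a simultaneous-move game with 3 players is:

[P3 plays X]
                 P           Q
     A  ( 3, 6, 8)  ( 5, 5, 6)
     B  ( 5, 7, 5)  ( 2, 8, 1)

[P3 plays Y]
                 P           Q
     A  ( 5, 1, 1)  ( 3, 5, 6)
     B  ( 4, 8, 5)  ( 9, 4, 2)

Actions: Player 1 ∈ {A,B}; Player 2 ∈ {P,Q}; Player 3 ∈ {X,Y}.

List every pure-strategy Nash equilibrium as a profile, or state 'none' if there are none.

PSNE: ∅

(A,P,X): not NE [P1→B gives 5>3]
(A,P,Y): not NE [P2→Q gives 5>1; P3→X gives 8>1]
(A,Q,X): not NE [P2→P gives 6>5]
(A,Q,Y): not NE [P1→B gives 9>3]
(B,P,X): not NE [P2→Q gives 8>7]
(B,P,Y): not NE [P1→A gives 5>4]
(B,Q,X): not NE [P1→A gives 5>2; P3→Y gives 2>1]
(B,Q,Y): not NE [P2→P gives 8>4]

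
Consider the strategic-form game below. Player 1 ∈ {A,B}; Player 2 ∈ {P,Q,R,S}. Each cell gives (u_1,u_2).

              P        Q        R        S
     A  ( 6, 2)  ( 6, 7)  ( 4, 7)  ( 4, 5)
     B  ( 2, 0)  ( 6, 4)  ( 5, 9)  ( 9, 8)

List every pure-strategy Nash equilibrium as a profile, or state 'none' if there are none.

NE set: (A,Q), (B,R)

(A,P): not NE [P2→R gives 7>2]
(A,Q): NE
(A,R): not NE [P1→B gives 5>4]
(A,S): not NE [P1→B gives 9>4; P2→R gives 7>5]
(B,P): not NE [P1→A gives 6>2; P2→R gives 9>0]
(B,Q): not NE [P2→R gives 9>4]
(B,R): NE
(B,S): not NE [P2→R gives 9>8]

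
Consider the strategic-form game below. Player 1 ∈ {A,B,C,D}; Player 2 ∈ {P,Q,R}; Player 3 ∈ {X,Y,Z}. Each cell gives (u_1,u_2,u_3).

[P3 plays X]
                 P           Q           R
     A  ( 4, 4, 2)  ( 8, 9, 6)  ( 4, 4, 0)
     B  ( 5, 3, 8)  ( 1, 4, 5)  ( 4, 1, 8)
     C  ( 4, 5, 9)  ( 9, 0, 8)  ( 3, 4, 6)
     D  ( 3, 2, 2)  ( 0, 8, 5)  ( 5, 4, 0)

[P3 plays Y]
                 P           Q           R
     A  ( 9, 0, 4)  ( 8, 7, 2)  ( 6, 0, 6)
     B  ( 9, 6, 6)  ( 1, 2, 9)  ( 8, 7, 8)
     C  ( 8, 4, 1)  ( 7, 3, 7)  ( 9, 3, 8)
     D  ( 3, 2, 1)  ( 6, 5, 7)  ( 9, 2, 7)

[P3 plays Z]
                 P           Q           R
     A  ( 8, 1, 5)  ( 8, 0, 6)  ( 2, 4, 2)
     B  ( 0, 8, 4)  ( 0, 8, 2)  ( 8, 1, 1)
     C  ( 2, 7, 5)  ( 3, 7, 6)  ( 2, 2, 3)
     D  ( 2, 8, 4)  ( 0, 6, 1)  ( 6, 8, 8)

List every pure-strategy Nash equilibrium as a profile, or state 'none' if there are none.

(A,P,X): not NE [P1→B gives 5>4; P2→Q gives 9>4; P3→Z gives 5>2]
(A,P,Y): not NE [P2→Q gives 7>0; P3→Z gives 5>4]
(A,P,Z): not NE [P2→R gives 4>1]
(A,Q,X): not NE [P1→C gives 9>8]
(A,Q,Y): not NE [P3→Z gives 6>2]
(A,Q,Z): not NE [P2→R gives 4>0]
(A,R,X): not NE [P1→D gives 5>4; P2→Q gives 9>4; P3→Y gives 6>0]
(A,R,Y): not NE [P1→D gives 9>6; P2→Q gives 7>0]
(A,R,Z): not NE [P1→B gives 8>2; P3→Y gives 6>2]
(B,P,X): not NE [P2→Q gives 4>3]
(B,P,Y): not NE [P2→R gives 7>6; P3→X gives 8>6]
(B,P,Z): not NE [P1→A gives 8>0; P3→X gives 8>4]
(B,Q,X): not NE [P1→C gives 9>1; P3→Y gives 9>5]
(B,Q,Y): not NE [P1→A gives 8>1; P2→R gives 7>2]
(B,Q,Z): not NE [P1→A gives 8>0; P3→Y gives 9>2]
(B,R,X): not NE [P1→D gives 5>4; P2→Q gives 4>1]
(B,R,Y): not NE [P1→D gives 9>8]
(B,R,Z): not NE [P2→Q gives 8>1; P3→Y gives 8>1]
(C,P,X): not NE [P1→B gives 5>4]
(C,P,Y): not NE [P1→B gives 9>8; P3→X gives 9>1]
(C,P,Z): not NE [P1→A gives 8>2; P3→X gives 9>5]
(C,Q,X): not NE [P2→P gives 5>0]
(C,Q,Y): not NE [P1→A gives 8>7; P2→P gives 4>3; P3→X gives 8>7]
(C,Q,Z): not NE [P1→A gives 8>3; P3→X gives 8>6]
(C,R,X): not NE [P1→D gives 5>3; P2→P gives 5>4; P3→Y gives 8>6]
(C,R,Y): not NE [P2→P gives 4>3]
(C,R,Z): not NE [P1→B gives 8>2; P2→Q gives 7>2; P3→Y gives 8>3]
(D,P,X): not NE [P1→B gives 5>3; P2→Q gives 8>2; P3→Z gives 4>2]
(D,P,Y): not NE [P1→B gives 9>3; P2→Q gives 5>2; P3→Z gives 4>1]
(D,P,Z): not NE [P1→A gives 8>2]
(D,Q,X): not NE [P1→C gives 9>0; P3→Y gives 7>5]
(D,Q,Y): not NE [P1→A gives 8>6]
(D,Q,Z): not NE [P1→A gives 8>0; P2→R gives 8>6; P3→Y gives 7>1]
(D,R,X): not NE [P2→Q gives 8>4; P3→Z gives 8>0]
(D,R,Y): not NE [P2→Q gives 5>2; P3→Z gives 8>7]
(D,R,Z): not NE [P1→B gives 8>6]

PSNE: ∅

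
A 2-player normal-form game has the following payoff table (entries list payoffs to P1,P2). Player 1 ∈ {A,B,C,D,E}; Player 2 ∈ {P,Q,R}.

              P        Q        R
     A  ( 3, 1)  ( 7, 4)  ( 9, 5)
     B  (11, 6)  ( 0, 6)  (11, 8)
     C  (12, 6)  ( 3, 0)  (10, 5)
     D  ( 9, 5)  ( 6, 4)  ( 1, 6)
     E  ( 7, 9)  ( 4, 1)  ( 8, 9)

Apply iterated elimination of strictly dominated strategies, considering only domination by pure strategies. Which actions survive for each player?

P2 drop Q (R beats it: A:5>4 B:8>6 C:5>0 D:6>4 E:9>1)
P1 drop A (B beats it: P:11>3 R:11>9)
P1 drop D (B beats it: P:11>9 R:11>1)
P1 drop E (B beats it: P:11>7 R:11>8)
P1→{B,C} P2→{P,R}

IESDS → P1:{B,C} P2:{P,R}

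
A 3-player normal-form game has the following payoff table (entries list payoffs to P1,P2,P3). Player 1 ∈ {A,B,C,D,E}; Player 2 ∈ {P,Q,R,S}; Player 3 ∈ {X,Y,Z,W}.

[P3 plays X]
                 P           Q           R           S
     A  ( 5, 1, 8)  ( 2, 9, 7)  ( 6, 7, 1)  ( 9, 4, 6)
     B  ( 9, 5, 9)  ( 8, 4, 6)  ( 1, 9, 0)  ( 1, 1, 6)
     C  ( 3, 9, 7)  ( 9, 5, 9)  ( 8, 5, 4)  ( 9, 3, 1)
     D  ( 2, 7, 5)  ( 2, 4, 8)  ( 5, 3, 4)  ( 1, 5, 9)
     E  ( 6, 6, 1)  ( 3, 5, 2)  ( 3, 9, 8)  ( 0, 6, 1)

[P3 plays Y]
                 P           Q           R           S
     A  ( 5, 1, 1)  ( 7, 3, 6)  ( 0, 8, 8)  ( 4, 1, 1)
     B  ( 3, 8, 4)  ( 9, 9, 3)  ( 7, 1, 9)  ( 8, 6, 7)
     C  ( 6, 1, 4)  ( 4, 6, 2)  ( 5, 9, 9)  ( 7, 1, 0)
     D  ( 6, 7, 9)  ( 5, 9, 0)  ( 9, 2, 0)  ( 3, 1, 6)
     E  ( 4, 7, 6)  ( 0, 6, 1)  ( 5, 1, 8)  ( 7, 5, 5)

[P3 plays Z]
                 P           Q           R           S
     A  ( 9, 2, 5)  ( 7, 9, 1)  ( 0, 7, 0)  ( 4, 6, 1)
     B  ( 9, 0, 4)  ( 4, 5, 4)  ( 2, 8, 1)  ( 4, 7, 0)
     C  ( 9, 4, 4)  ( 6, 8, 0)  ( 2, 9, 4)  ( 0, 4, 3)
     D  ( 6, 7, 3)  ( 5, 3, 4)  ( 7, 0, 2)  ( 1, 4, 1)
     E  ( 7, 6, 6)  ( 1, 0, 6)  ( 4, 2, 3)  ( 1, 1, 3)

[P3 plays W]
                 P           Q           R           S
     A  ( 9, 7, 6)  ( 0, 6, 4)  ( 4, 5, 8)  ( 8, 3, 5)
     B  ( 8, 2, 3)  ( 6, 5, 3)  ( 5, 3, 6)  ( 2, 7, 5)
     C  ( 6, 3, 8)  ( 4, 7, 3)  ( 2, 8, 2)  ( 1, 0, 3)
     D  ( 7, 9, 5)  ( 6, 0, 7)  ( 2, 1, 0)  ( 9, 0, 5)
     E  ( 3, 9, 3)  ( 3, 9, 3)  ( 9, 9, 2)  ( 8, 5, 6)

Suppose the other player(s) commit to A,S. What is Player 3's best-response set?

argmax u_3 = {X}

u_3(X vs A,S) = 6
u_3(Y vs A,S) = 1
u_3(Z vs A,S) = 1
u_3(W vs A,S) = 5
max payoff 6 at {X}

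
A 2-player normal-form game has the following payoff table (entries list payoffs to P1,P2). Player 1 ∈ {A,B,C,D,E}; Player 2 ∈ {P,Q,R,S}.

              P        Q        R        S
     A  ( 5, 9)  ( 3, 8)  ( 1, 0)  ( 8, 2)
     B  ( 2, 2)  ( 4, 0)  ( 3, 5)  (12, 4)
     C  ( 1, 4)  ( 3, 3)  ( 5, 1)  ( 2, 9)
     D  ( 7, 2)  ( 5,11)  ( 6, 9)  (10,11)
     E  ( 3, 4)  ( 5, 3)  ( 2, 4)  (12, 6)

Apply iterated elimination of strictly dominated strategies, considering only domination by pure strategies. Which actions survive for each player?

Remaining: P1:{B,D,E} P2:{Q,R,S}

P1 drop A (D beats it: P:7>5 Q:5>3 R:6>1 S:10>8)
P1 drop C (D beats it: P:7>1 Q:5>3 R:6>5 S:10>2)
P2 drop P (S beats it: B:4>2 D:11>2 E:6>4)
P1→{B,D,E} P2→{Q,R,S}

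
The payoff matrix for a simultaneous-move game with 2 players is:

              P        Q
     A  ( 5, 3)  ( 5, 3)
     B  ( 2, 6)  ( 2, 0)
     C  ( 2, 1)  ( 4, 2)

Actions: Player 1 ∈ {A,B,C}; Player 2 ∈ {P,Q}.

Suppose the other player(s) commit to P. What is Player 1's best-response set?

u_1(A vs P) = 5
u_1(B vs P) = 2
u_1(C vs P) = 2
max payoff 5 at {A}

P1 best: {A}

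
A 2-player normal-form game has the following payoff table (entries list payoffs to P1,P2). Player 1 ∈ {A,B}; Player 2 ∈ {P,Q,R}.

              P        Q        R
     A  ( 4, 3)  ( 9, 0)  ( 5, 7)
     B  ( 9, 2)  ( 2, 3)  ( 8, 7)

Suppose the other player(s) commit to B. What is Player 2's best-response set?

argmax u_2 = {R}

u_2(P vs B) = 2
u_2(Q vs B) = 3
u_2(R vs B) = 7
max payoff 7 at {R}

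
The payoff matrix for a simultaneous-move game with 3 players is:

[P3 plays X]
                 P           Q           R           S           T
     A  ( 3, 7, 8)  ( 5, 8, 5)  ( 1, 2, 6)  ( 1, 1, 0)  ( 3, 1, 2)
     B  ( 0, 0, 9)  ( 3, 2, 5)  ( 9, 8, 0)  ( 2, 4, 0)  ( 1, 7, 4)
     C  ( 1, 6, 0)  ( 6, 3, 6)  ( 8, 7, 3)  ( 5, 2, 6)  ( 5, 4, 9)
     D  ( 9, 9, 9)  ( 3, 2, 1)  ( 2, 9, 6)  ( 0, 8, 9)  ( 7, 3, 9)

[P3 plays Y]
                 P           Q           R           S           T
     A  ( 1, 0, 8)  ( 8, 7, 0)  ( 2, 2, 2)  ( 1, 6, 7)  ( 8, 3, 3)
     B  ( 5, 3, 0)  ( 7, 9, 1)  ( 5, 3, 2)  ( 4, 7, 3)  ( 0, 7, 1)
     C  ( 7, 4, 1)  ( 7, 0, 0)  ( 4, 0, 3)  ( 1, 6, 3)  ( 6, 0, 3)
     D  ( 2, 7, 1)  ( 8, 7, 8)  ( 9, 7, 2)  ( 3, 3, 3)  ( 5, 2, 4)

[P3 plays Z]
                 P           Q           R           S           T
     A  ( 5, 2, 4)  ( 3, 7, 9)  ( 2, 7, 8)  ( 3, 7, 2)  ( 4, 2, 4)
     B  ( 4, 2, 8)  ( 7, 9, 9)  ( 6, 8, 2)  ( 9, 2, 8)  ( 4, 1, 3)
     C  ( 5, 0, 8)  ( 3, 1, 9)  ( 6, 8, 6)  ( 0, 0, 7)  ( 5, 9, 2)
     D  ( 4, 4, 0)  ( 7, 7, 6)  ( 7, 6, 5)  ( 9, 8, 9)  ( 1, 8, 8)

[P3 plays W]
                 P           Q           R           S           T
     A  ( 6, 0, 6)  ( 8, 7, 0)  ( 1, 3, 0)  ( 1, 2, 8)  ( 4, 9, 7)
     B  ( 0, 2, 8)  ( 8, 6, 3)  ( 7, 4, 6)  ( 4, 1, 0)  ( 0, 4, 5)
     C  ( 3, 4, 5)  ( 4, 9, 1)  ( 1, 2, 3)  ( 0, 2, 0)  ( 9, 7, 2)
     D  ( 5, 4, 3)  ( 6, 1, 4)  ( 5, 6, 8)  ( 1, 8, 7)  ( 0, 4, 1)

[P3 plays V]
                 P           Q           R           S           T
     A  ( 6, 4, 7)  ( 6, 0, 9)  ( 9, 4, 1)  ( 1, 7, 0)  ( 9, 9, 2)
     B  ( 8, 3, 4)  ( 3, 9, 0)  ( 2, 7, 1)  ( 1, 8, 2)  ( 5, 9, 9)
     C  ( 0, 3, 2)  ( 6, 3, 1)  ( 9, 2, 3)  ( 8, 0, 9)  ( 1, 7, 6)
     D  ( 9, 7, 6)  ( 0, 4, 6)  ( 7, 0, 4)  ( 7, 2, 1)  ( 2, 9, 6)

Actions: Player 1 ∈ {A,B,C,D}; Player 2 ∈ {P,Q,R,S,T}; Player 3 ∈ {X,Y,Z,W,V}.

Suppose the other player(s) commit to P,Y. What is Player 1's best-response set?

u_1(A vs P,Y) = 1
u_1(B vs P,Y) = 5
u_1(C vs P,Y) = 7
u_1(D vs P,Y) = 2
max payoff 7 at {C}

BR_1 = {C}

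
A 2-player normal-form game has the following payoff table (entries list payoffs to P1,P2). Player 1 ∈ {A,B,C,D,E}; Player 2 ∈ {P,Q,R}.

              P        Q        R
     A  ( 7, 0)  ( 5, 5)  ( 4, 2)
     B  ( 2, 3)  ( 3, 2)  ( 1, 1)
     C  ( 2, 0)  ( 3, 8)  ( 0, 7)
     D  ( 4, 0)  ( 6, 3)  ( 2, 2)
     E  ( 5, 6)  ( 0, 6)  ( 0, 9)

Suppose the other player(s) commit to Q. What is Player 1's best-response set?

BR_1 = {D}

u_1(A vs Q) = 5
u_1(B vs Q) = 3
u_1(C vs Q) = 3
u_1(D vs Q) = 6
u_1(E vs Q) = 0
max payoff 6 at {D}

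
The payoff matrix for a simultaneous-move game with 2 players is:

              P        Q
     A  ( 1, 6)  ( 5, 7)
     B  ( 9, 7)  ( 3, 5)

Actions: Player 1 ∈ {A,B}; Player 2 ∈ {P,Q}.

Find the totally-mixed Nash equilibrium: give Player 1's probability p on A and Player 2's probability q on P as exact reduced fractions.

p=2/3, q=1/5

P1 indiff ⇒ q·1+(1-q)·5 = q·9+(1-q)·3 ⇒ q(-8) = (1-q)(-2) ⇒ q = 1/5
P2 indiff ⇒ p·6+(1-p)·7 = p·7+(1-p)·5 ⇒ p(-1) = (1-p)(-2) ⇒ p = 2/3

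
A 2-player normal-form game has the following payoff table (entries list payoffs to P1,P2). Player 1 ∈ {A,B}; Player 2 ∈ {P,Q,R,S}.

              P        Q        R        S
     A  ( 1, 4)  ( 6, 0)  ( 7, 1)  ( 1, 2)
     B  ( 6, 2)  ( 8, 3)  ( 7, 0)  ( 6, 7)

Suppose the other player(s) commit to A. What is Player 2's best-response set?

u_2(P vs A) = 4
u_2(Q vs A) = 0
u_2(R vs A) = 1
u_2(S vs A) = 2
max payoff 4 at {P}

P2 best: {P}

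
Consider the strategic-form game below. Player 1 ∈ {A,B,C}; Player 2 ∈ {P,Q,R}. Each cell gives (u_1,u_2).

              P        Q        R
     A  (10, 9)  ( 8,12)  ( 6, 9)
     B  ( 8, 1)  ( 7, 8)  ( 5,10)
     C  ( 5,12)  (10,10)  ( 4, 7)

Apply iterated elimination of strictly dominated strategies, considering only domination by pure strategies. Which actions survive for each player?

IESDS → P1:{A,C} P2:{P,Q}

P1 drop B (A beats it: P:10>8 Q:8>7 R:6>5)
P2 drop R (Q beats it: A:12>9 C:10>7)
P1→{A,C} P2→{P,Q}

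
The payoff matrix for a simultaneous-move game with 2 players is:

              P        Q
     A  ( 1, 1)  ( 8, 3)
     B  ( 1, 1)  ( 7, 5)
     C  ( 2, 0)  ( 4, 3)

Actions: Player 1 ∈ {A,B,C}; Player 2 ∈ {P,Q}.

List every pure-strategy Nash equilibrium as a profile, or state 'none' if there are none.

PSNE = {(A,Q)}

(A,P): not NE [P1→C gives 2>1; P2→Q gives 3>1]
(A,Q): NE
(B,P): not NE [P1→C gives 2>1; P2→Q gives 5>1]
(B,Q): not NE [P1→A gives 8>7]
(C,P): not NE [P2→Q gives 3>0]
(C,Q): not NE [P1→A gives 8>4]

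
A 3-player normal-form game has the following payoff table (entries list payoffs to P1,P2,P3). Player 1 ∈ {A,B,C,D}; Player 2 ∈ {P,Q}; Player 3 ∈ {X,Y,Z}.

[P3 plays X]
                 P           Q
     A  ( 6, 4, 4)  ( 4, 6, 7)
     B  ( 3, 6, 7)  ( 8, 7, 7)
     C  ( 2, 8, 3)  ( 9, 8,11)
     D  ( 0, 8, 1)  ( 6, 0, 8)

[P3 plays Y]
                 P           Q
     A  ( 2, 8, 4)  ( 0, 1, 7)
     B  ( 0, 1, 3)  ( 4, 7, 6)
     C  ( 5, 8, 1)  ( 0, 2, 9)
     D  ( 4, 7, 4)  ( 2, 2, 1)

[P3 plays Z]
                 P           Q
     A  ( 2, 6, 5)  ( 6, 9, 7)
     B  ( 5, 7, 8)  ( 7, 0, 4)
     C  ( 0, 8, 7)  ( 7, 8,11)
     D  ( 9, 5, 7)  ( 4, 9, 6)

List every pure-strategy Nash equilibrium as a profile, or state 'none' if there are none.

Nash profiles: (C,Q,X), (C,Q,Z)

(A,P,X): not NE [P2→Q gives 6>4; P3→Z gives 5>4]
(A,P,Y): not NE [P1→C gives 5>2; P3→Z gives 5>4]
(A,P,Z): not NE [P1→D gives 9>2; P2→Q gives 9>6]
(A,Q,X): not NE [P1→C gives 9>4]
(A,Q,Y): not NE [P1→B gives 4>0; P2→P gives 8>1]
(A,Q,Z): not NE [P1→C gives 7>6]
(B,P,X): not NE [P1→A gives 6>3; P2→Q gives 7>6; P3→Z gives 8>7]
(B,P,Y): not NE [P1→C gives 5>0; P2→Q gives 7>1; P3→Z gives 8>3]
(B,P,Z): not NE [P1→D gives 9>5]
(B,Q,X): not NE [P1→C gives 9>8]
(B,Q,Y): not NE [P3→X gives 7>6]
(B,Q,Z): not NE [P2→P gives 7>0; P3→X gives 7>4]
(C,P,X): not NE [P1→A gives 6>2; P3→Z gives 7>3]
(C,P,Y): not NE [P3→Z gives 7>1]
(C,P,Z): not NE [P1→D gives 9>0]
(C,Q,X): NE
(C,Q,Y): not NE [P1→B gives 4>0; P2→P gives 8>2; P3→Z gives 11>9]
(C,Q,Z): NE
(D,P,X): not NE [P1→A gives 6>0; P3→Z gives 7>1]
(D,P,Y): not NE [P1→C gives 5>4; P3→Z gives 7>4]
(D,P,Z): not NE [P2→Q gives 9>5]
(D,Q,X): not NE [P1→C gives 9>6; P2→P gives 8>0]
(D,Q,Y): not NE [P1→B gives 4>2; P2→P gives 7>2; P3→X gives 8>1]
(D,Q,Z): not NE [P1→C gives 7>4; P3→X gives 8>6]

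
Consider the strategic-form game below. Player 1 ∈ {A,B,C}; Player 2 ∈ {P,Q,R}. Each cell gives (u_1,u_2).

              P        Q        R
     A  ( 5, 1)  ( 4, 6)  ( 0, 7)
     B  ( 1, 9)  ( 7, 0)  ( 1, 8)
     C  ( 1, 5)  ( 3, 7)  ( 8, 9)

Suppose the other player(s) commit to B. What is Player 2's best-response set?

u_2(P vs B) = 9
u_2(Q vs B) = 0
u_2(R vs B) = 8
max payoff 9 at {P}

P2 best: {P}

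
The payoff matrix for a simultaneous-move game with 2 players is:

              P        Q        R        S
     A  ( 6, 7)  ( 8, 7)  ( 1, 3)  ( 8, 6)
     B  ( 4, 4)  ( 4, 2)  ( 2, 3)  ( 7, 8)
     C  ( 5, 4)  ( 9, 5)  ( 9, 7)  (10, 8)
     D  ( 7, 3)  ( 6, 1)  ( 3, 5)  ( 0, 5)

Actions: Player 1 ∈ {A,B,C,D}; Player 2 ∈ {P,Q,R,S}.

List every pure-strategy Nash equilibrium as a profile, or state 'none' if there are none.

Nash profiles: (C,S)

(A,P): not NE [P1→D gives 7>6]
(A,Q): not NE [P1→C gives 9>8]
(A,R): not NE [P1→C gives 9>1; P2→Q gives 7>3]
(A,S): not NE [P1→C gives 10>8; P2→Q gives 7>6]
(B,P): not NE [P1→D gives 7>4; P2→S gives 8>4]
(B,Q): not NE [P1→C gives 9>4; P2→S gives 8>2]
(B,R): not NE [P1→C gives 9>2; P2→S gives 8>3]
(B,S): not NE [P1→C gives 10>7]
(C,P): not NE [P1→D gives 7>5; P2→S gives 8>4]
(C,Q): not NE [P2→S gives 8>5]
(C,R): not NE [P2→S gives 8>7]
(C,S): NE
(D,P): not NE [P2→S gives 5>3]
(D,Q): not NE [P1→C gives 9>6; P2→S gives 5>1]
(D,R): not NE [P1→C gives 9>3]
(D,S): not NE [P1→C gives 10>0]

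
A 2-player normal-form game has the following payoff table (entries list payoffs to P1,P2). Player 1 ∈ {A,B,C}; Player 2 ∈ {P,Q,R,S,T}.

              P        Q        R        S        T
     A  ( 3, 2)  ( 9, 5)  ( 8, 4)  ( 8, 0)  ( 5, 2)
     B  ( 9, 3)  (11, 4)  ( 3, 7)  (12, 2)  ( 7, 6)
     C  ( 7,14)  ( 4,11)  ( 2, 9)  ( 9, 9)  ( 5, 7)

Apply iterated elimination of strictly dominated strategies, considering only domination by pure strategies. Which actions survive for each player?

IESDS → P1:{A,B} P2:{Q,R}

P1 drop C (B beats it: P:9>7 Q:11>4 R:3>2 S:12>9 T:7>5)
P2 drop P (Q beats it: A:5>2 B:4>3)
P2 drop S (Q beats it: A:5>0 B:4>2)
P2 drop T (R beats it: A:4>2 B:7>6)
P1→{A,B} P2→{Q,R}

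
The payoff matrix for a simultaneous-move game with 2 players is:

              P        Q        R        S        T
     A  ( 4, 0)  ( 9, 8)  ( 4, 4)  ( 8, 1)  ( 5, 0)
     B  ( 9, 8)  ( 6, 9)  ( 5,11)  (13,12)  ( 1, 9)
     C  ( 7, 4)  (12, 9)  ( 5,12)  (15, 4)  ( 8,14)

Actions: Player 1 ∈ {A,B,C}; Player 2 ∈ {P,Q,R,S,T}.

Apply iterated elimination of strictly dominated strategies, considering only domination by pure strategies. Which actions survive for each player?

IESDS → P1:{B,C} P2:{R,S,T}

P1 drop A (C beats it: P:7>4 Q:12>9 R:5>4 S:15>8 T:8>5)
P2 drop P (Q beats it: B:9>8 C:9>4)
P2 drop Q (R beats it: B:11>9 C:12>9)
P1→{B,C} P2→{R,S,T}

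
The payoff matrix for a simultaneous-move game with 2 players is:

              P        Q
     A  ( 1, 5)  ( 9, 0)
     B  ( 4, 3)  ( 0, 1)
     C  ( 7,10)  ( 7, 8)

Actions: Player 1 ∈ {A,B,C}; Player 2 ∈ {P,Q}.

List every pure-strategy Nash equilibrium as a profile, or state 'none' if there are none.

(A,P): not NE [P1→C gives 7>1]
(A,Q): not NE [P2→P gives 5>0]
(B,P): not NE [P1→C gives 7>4]
(B,Q): not NE [P1→A gives 9>0; P2→P gives 3>1]
(C,P): NE
(C,Q): not NE [P1→A gives 9>7; P2→P gives 10>8]

NE set: (C,P)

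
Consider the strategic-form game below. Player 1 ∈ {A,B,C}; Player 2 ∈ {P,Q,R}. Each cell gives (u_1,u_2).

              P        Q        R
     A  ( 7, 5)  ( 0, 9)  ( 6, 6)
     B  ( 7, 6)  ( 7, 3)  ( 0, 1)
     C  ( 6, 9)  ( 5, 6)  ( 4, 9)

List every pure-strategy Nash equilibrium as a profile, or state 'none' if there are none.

(A,P): not NE [P2→Q gives 9>5]
(A,Q): not NE [P1→B gives 7>0]
(A,R): not NE [P2→Q gives 9>6]
(B,P): NE
(B,Q): not NE [P2→P gives 6>3]
(B,R): not NE [P1→A gives 6>0; P2→P gives 6>1]
(C,P): not NE [P1→B gives 7>6]
(C,Q): not NE [P1→B gives 7>5; P2→R gives 9>6]
(C,R): not NE [P1→A gives 6>4]

NE set: (B,P)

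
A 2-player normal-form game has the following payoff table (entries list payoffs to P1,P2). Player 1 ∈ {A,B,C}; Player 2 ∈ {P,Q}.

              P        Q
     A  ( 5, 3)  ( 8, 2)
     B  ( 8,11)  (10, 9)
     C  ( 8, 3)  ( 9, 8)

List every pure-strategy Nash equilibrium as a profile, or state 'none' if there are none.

PSNE = {(B,P)}

(A,P): not NE [P1→C gives 8>5]
(A,Q): not NE [P1→B gives 10>8; P2→P gives 3>2]
(B,P): NE
(B,Q): not NE [P2→P gives 11>9]
(C,P): not NE [P2→Q gives 8>3]
(C,Q): not NE [P1→B gives 10>9]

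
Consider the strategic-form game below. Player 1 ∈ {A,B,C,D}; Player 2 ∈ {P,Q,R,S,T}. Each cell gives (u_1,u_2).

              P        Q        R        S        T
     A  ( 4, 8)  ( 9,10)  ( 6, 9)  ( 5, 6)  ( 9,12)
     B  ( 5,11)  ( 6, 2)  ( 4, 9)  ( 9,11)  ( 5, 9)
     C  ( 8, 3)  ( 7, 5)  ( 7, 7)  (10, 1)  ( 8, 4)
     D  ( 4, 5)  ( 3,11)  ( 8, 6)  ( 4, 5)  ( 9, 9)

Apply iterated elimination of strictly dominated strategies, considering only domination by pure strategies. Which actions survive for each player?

P1 drop B (C beats it: P:8>5 Q:7>6 R:7>4 S:10>9 T:8>5)
P2 drop P (Q beats it: A:10>8 C:5>3 D:11>5)
P2 drop S (Q beats it: A:10>6 C:5>1 D:11>5)
P1→{A,C,D} P2→{Q,R,T}

IESDS → P1:{A,C,D} P2:{Q,R,T}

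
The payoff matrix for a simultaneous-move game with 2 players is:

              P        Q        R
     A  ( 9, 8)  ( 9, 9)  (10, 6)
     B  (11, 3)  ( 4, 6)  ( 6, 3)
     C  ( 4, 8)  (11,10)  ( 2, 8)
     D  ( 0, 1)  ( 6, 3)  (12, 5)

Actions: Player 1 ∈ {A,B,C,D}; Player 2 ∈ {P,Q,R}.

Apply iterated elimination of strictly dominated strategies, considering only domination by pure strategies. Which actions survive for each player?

Survivors P1:{A,C,D} P2:{Q,R}

P2 drop P (Q beats it: A:9>8 B:6>3 C:10>8 D:3>1)
P1 drop B (A beats it: Q:9>4 R:10>6)
P1→{A,C,D} P2→{Q,R}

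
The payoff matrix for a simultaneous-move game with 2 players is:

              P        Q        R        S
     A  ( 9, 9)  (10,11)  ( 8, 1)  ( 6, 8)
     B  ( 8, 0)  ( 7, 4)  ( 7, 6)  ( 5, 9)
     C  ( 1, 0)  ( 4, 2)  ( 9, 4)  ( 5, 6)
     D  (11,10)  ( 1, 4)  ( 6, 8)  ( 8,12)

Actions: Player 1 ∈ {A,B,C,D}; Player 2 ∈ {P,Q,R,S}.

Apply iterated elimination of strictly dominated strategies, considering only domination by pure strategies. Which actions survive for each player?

P1 drop B (A beats it: P:9>8 Q:10>7 R:8>7 S:6>5)
P2 drop R (S beats it: A:8>1 C:6>4 D:12>8)
P1 drop C (A beats it: P:9>1 Q:10>4 S:6>5)
P1→{A,D} P2→{P,Q,S}

IESDS → P1:{A,D} P2:{P,Q,S}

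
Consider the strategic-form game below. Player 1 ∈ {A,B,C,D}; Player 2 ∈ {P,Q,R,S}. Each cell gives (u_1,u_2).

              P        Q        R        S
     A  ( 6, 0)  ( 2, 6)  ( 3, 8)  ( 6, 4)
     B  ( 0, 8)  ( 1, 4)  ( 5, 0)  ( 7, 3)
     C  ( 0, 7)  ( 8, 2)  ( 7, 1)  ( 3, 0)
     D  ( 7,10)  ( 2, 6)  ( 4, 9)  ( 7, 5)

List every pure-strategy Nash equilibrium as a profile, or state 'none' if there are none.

(A,P): not NE [P1→D gives 7>6; P2→R gives 8>0]
(A,Q): not NE [P1→C gives 8>2; P2→R gives 8>6]
(A,R): not NE [P1→C gives 7>3]
(A,S): not NE [P1→D gives 7>6; P2→R gives 8>4]
(B,P): not NE [P1→D gives 7>0]
(B,Q): not NE [P1→C gives 8>1; P2→P gives 8>4]
(B,R): not NE [P1→C gives 7>5; P2→P gives 8>0]
(B,S): not NE [P2→P gives 8>3]
(C,P): not NE [P1→D gives 7>0]
(C,Q): not NE [P2→P gives 7>2]
(C,R): not NE [P2→P gives 7>1]
(C,S): not NE [P1→D gives 7>3; P2→P gives 7>0]
(D,P): NE
(D,Q): not NE [P1→C gives 8>2; P2→P gives 10>6]
(D,R): not NE [P1→C gives 7>4; P2→P gives 10>9]
(D,S): not NE [P2→P gives 10>5]

NE set: (D,P)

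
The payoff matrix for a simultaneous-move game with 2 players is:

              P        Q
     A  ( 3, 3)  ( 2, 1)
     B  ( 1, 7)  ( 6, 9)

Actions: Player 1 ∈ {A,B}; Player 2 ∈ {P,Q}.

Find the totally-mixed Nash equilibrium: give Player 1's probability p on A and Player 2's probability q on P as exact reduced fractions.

p=1/2, q=2/3

P1 indiff ⇒ q·3+(1-q)·2 = q·1+(1-q)·6 ⇒ q(2) = (1-q)(4) ⇒ q = 2/3
P2 indiff ⇒ p·3+(1-p)·7 = p·1+(1-p)·9 ⇒ p(2) = (1-p)(2) ⇒ p = 1/2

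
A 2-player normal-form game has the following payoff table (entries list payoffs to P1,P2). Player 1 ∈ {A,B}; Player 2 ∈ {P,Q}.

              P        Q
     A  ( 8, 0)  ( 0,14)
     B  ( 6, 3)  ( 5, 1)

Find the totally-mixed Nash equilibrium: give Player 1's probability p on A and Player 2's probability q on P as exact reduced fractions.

p=1/8, q=5/7

P1 indiff ⇒ q·8+(1-q)·0 = q·6+(1-q)·5 ⇒ q(2) = (1-q)(5) ⇒ q = 5/7
P2 indiff ⇒ p·0+(1-p)·3 = p·14+(1-p)·1 ⇒ p(-14) = (1-p)(-2) ⇒ p = 1/8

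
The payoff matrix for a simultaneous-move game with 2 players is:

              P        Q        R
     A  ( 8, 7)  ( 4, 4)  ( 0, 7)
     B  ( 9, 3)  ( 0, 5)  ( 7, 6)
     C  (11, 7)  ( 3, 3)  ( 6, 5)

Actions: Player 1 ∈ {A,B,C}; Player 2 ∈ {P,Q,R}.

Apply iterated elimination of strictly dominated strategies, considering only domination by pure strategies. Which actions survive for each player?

P2 drop Q (R beats it: A:7>4 B:6>5 C:5>3)
P1 drop A (B beats it: P:9>8 R:7>0)
P1→{B,C} P2→{P,R}

Survivors P1:{B,C} P2:{P,R}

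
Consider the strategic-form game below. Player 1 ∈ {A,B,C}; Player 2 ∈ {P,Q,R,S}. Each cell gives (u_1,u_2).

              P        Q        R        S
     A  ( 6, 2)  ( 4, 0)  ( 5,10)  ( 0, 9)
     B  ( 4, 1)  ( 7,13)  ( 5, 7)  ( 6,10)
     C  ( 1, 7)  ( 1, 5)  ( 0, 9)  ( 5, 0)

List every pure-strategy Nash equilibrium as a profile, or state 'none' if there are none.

Nash profiles: (A,R), (B,Q)

(A,P): not NE [P2→R gives 10>2]
(A,Q): not NE [P1→B gives 7>4; P2→R gives 10>0]
(A,R): NE
(A,S): not NE [P1→B gives 6>0; P2→R gives 10>9]
(B,P): not NE [P1→A gives 6>4; P2→Q gives 13>1]
(B,Q): NE
(B,R): not NE [P2→Q gives 13>7]
(B,S): not NE [P2→Q gives 13>10]
(C,P): not NE [P1→A gives 6>1; P2→R gives 9>7]
(C,Q): not NE [P1→B gives 7>1; P2→R gives 9>5]
(C,R): not NE [P1→B gives 5>0]
(C,S): not NE [P1→B gives 6>5; P2→R gives 9>0]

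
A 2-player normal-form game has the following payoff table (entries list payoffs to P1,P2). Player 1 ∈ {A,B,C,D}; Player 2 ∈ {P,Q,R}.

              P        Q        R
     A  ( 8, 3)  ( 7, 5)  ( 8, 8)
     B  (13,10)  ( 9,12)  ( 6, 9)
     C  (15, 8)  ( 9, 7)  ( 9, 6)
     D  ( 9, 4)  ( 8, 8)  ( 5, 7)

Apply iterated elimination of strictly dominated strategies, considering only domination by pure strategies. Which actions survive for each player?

Survivors P1:{B,C} P2:{P,Q}

P1 drop A (C beats it: P:15>8 Q:9>7 R:9>8)
P1 drop D (B beats it: P:13>9 Q:9>8 R:6>5)
P2 drop R (P beats it: B:10>9 C:8>6)
P1→{B,C} P2→{P,Q}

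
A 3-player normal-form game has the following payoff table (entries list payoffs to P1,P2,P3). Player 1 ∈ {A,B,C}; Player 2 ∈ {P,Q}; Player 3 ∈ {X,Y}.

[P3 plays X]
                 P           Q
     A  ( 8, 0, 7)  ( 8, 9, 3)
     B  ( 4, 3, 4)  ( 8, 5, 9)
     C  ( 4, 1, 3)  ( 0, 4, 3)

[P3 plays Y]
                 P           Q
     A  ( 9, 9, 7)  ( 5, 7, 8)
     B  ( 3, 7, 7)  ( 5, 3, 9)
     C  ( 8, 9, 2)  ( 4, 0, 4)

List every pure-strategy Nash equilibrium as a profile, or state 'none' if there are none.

PSNE = {(A,P,Y), (B,Q,X)}

(A,P,X): not NE [P2→Q gives 9>0]
(A,P,Y): NE
(A,Q,X): not NE [P3→Y gives 8>3]
(A,Q,Y): not NE [P2→P gives 9>7]
(B,P,X): not NE [P1→A gives 8>4; P2→Q gives 5>3; P3→Y gives 7>4]
(B,P,Y): not NE [P1→A gives 9>3]
(B,Q,X): NE
(B,Q,Y): not NE [P2→P gives 7>3]
(C,P,X): not NE [P1→A gives 8>4; P2→Q gives 4>1]
(C,P,Y): not NE [P1→A gives 9>8; P3→X gives 3>2]
(C,Q,X): not NE [P1→B gives 8>0; P3→Y gives 4>3]
(C,Q,Y): not NE [P1→B gives 5>4; P2→P gives 9>0]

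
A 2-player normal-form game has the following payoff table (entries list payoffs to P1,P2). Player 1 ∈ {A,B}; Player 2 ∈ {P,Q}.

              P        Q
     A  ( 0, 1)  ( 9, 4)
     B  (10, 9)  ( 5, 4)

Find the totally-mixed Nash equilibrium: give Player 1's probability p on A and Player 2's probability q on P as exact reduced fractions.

P1 indiff ⇒ q·0+(1-q)·9 = q·10+(1-q)·5 ⇒ q(-10) = (1-q)(-4) ⇒ q = 2/7
P2 indiff ⇒ p·1+(1-p)·9 = p·4+(1-p)·4 ⇒ p(-3) = (1-p)(-5) ⇒ p = 5/8

p=5/8, q=2/7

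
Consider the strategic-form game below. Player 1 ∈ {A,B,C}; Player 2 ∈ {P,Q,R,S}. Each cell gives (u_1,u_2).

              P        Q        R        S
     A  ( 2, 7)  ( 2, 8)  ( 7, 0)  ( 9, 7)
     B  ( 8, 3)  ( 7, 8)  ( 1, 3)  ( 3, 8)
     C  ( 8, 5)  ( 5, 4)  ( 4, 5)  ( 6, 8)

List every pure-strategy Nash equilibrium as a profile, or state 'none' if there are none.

Nash profiles: (B,Q)

(A,P): not NE [P1→C gives 8>2; P2→Q gives 8>7]
(A,Q): not NE [P1→B gives 7>2]
(A,R): not NE [P2→Q gives 8>0]
(A,S): not NE [P2→Q gives 8>7]
(B,P): not NE [P2→S gives 8>3]
(B,Q): NE
(B,R): not NE [P1→A gives 7>1; P2→S gives 8>3]
(B,S): not NE [P1→A gives 9>3]
(C,P): not NE [P2→S gives 8>5]
(C,Q): not NE [P1→B gives 7>5; P2→S gives 8>4]
(C,R): not NE [P1→A gives 7>4; P2→S gives 8>5]
(C,S): not NE [P1→A gives 9>6]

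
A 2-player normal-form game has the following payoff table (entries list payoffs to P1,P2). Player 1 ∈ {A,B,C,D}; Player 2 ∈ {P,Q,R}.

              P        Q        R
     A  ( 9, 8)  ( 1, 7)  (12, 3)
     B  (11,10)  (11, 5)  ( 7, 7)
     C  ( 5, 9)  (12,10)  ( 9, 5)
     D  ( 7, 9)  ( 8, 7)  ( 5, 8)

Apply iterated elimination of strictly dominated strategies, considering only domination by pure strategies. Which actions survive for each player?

IESDS → P1:{B,C} P2:{P,Q}

P1 drop D (B beats it: P:11>7 Q:11>8 R:7>5)
P2 drop R (P beats it: A:8>3 B:10>7 C:9>5)
P1 drop A (B beats it: P:11>9 Q:11>1)
P1→{B,C} P2→{P,Q}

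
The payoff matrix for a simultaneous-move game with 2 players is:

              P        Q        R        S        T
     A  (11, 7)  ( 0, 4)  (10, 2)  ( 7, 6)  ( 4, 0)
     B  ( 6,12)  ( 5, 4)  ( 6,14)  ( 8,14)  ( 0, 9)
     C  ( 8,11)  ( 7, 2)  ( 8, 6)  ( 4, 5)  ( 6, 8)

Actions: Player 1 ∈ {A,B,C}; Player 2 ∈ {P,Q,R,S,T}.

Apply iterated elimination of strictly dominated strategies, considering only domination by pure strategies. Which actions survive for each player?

IESDS → P1:{A,B} P2:{P,R,S}

P2 drop Q (P beats it: A:7>4 B:12>4 C:11>2)
P2 drop T (P beats it: A:7>0 B:12>9 C:11>8)
P1 drop C (A beats it: P:11>8 R:10>8 S:7>4)
P1→{A,B} P2→{P,R,S}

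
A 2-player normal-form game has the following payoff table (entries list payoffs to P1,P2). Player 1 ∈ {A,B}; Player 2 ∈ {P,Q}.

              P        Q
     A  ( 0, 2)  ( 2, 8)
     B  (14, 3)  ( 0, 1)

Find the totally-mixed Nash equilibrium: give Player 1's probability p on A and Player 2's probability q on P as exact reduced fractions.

P1 indiff ⇒ q·0+(1-q)·2 = q·14+(1-q)·0 ⇒ q(-14) = (1-q)(-2) ⇒ q = 1/8
P2 indiff ⇒ p·2+(1-p)·3 = p·8+(1-p)·1 ⇒ p(-6) = (1-p)(-2) ⇒ p = 1/4

p=1/4, q=1/8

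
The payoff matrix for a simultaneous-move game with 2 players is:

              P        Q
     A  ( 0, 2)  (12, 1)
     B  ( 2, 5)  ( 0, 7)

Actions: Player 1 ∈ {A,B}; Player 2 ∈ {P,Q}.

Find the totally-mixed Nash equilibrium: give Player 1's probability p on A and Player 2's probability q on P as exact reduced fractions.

P1 mixes 2/3 on A; P2 mixes 6/7 on P

P1 indiff ⇒ q·0+(1-q)·12 = q·2+(1-q)·0 ⇒ q(-2) = (1-q)(-12) ⇒ q = 6/7
P2 indiff ⇒ p·2+(1-p)·5 = p·1+(1-p)·7 ⇒ p(1) = (1-p)(2) ⇒ p = 2/3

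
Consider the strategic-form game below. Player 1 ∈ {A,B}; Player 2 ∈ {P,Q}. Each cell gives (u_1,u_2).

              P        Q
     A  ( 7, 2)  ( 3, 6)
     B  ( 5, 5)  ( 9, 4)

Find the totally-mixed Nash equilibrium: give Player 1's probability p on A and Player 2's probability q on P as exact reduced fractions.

p=1/5, q=3/4

P1 indiff ⇒ q·7+(1-q)·3 = q·5+(1-q)·9 ⇒ q(2) = (1-q)(6) ⇒ q = 3/4
P2 indiff ⇒ p·2+(1-p)·5 = p·6+(1-p)·4 ⇒ p(-4) = (1-p)(-1) ⇒ p = 1/5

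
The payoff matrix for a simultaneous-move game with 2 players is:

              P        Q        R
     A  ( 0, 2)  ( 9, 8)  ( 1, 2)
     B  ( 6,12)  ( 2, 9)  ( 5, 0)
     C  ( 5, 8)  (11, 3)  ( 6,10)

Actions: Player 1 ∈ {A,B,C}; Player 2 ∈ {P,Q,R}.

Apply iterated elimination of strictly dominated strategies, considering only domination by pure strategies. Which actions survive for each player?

IESDS → P1:{B,C} P2:{P,R}

P1 drop A (C beats it: P:5>0 Q:11>9 R:6>1)
P2 drop Q (P beats it: B:12>9 C:8>3)
P1→{B,C} P2→{P,R}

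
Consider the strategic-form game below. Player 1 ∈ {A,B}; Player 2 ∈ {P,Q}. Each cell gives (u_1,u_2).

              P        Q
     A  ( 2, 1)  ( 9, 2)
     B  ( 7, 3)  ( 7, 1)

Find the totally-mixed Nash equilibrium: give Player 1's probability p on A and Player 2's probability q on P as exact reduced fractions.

(p,q) = (2/3, 2/7)

P1 indiff ⇒ q·2+(1-q)·9 = q·7+(1-q)·7 ⇒ q(-5) = (1-q)(-2) ⇒ q = 2/7
P2 indiff ⇒ p·1+(1-p)·3 = p·2+(1-p)·1 ⇒ p(-1) = (1-p)(-2) ⇒ p = 2/3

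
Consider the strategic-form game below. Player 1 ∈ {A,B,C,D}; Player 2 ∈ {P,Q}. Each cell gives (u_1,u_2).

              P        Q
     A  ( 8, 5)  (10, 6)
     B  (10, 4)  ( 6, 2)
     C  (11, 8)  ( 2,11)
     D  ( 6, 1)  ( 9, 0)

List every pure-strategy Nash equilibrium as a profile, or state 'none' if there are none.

Nash profiles: (A,Q)

(A,P): not NE [P1→C gives 11>8; P2→Q gives 6>5]
(A,Q): NE
(B,P): not NE [P1→C gives 11>10]
(B,Q): not NE [P1→A gives 10>6; P2→P gives 4>2]
(C,P): not NE [P2→Q gives 11>8]
(C,Q): not NE [P1→A gives 10>2]
(D,P): not NE [P1→C gives 11>6]
(D,Q): not NE [P1→A gives 10>9; P2→P gives 1>0]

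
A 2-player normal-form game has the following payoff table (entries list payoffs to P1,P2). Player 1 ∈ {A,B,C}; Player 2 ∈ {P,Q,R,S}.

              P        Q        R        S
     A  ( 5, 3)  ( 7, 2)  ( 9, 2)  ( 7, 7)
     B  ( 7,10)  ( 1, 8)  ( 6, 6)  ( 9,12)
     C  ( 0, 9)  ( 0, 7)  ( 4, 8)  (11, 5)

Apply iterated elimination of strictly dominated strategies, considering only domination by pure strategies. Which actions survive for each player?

Survivors P1:{B,C} P2:{P,S}

P2 drop Q (P beats it: A:3>2 B:10>8 C:9>7)
P2 drop R (P beats it: A:3>2 B:10>6 C:9>8)
P1 drop A (B beats it: P:7>5 S:9>7)
P1→{B,C} P2→{P,S}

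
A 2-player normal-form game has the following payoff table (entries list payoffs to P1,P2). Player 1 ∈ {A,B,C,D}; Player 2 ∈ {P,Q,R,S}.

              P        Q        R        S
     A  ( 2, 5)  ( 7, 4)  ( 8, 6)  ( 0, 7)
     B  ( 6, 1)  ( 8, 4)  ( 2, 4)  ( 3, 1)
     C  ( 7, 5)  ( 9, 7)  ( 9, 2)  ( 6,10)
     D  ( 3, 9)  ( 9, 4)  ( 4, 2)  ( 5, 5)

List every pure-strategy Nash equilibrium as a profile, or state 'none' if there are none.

Nash profiles: (C,S)

(A,P): not NE [P1→C gives 7>2; P2→S gives 7>5]
(A,Q): not NE [P1→D gives 9>7; P2→S gives 7>4]
(A,R): not NE [P1→C gives 9>8; P2→S gives 7>6]
(A,S): not NE [P1→C gives 6>0]
(B,P): not NE [P1→C gives 7>6; P2→R gives 4>1]
(B,Q): not NE [P1→D gives 9>8]
(B,R): not NE [P1→C gives 9>2]
(B,S): not NE [P1→C gives 6>3; P2→R gives 4>1]
(C,P): not NE [P2→S gives 10>5]
(C,Q): not NE [P2→S gives 10>7]
(C,R): not NE [P2→S gives 10>2]
(C,S): NE
(D,P): not NE [P1→C gives 7>3]
(D,Q): not NE [P2→P gives 9>4]
(D,R): not NE [P1→C gives 9>4; P2→P gives 9>2]
(D,S): not NE [P1→C gives 6>5; P2→P gives 9>5]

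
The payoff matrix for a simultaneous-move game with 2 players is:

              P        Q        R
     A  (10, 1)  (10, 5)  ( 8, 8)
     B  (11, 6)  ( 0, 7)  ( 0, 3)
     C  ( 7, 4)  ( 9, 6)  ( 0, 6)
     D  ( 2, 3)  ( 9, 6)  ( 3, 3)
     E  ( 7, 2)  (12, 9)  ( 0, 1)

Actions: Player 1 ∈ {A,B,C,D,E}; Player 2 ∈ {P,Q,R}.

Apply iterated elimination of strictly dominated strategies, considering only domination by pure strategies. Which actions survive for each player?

P1 drop C (A beats it: P:10>7 Q:10>9 R:8>0)
P1 drop D (A beats it: P:10>2 Q:10>9 R:8>3)
P2 drop P (Q beats it: A:5>1 B:7>6 E:9>2)
P1 drop B (A beats it: Q:10>0 R:8>0)
P1→{A,E} P2→{Q,R}

Survivors P1:{A,E} P2:{Q,R}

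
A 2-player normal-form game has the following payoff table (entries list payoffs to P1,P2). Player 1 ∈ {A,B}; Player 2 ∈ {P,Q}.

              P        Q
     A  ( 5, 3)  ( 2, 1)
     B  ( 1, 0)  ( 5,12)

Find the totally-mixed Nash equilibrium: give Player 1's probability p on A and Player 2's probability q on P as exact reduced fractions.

P1 mixes 6/7 on A; P2 mixes 3/7 on P

P1 indiff ⇒ q·5+(1-q)·2 = q·1+(1-q)·5 ⇒ q(4) = (1-q)(3) ⇒ q = 3/7
P2 indiff ⇒ p·3+(1-p)·0 = p·1+(1-p)·12 ⇒ p(2) = (1-p)(12) ⇒ p = 6/7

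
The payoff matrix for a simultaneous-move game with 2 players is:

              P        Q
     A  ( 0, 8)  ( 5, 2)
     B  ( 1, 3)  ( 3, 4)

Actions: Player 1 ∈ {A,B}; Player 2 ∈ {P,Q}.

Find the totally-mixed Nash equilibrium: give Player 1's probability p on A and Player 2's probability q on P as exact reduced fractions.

p=1/7, q=2/3

P1 indiff ⇒ q·0+(1-q)·5 = q·1+(1-q)·3 ⇒ q(-1) = (1-q)(-2) ⇒ q = 2/3
P2 indiff ⇒ p·8+(1-p)·3 = p·2+(1-p)·4 ⇒ p(6) = (1-p)(1) ⇒ p = 1/7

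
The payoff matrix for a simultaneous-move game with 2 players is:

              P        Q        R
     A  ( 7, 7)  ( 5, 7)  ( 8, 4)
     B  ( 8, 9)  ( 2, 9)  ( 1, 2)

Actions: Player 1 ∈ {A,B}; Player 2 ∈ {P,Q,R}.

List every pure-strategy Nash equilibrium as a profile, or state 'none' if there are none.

PSNE = {(A,Q), (B,P)}

(A,P): not NE [P1→B gives 8>7]
(A,Q): NE
(A,R): not NE [P2→Q gives 7>4]
(B,P): NE
(B,Q): not NE [P1→A gives 5>2]
(B,R): not NE [P1→A gives 8>1; P2→Q gives 9>2]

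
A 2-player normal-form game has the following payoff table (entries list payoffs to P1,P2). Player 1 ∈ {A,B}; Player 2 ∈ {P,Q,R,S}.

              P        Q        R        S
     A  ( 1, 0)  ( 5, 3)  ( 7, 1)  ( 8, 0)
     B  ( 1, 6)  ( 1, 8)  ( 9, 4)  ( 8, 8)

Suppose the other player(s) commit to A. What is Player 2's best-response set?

u_2(P vs A) = 0
u_2(Q vs A) = 3
u_2(R vs A) = 1
u_2(S vs A) = 0
max payoff 3 at {Q}

P2 best: {Q}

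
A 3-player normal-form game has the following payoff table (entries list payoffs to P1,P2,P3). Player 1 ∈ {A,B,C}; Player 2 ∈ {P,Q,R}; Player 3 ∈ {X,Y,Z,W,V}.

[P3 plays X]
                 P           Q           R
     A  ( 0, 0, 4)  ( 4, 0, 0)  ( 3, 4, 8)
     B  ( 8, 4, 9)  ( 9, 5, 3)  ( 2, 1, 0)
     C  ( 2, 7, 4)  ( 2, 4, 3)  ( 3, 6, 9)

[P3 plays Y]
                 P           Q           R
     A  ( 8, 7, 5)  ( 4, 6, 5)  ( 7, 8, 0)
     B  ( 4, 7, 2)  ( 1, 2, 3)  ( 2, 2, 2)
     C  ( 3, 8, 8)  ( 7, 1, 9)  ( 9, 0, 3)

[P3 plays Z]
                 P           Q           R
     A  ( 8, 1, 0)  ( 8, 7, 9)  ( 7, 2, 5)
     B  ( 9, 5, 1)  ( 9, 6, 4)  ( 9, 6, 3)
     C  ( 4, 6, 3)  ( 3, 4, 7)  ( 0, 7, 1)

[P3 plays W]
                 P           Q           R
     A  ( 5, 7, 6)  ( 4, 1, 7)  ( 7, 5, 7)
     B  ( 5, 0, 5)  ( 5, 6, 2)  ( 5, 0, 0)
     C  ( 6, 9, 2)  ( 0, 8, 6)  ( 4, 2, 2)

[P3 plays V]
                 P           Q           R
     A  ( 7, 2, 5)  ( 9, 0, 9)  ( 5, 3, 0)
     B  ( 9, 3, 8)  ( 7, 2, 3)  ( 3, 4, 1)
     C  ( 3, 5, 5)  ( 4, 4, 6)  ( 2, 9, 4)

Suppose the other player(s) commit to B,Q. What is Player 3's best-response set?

u_3(X vs B,Q) = 3
u_3(Y vs B,Q) = 3
u_3(Z vs B,Q) = 4
u_3(W vs B,Q) = 2
u_3(V vs B,Q) = 3
max payoff 4 at {Z}

argmax u_3 = {Z}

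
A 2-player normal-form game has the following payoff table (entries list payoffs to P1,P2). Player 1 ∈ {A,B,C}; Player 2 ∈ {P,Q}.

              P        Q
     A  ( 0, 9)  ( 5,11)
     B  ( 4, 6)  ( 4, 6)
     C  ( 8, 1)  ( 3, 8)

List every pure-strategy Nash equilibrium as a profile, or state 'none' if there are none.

(A,P): not NE [P1→C gives 8>0; P2→Q gives 11>9]
(A,Q): NE
(B,P): not NE [P1→C gives 8>4]
(B,Q): not NE [P1→A gives 5>4]
(C,P): not NE [P2→Q gives 8>1]
(C,Q): not NE [P1→A gives 5>3]

PSNE = {(A,Q)}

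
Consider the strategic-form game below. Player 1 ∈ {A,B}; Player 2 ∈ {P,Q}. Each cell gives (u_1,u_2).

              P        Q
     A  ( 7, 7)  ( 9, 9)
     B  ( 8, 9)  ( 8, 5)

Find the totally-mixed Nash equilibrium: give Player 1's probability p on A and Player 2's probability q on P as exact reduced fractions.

P1 mixes 2/3 on A; P2 mixes 1/2 on P

P1 indiff ⇒ q·7+(1-q)·9 = q·8+(1-q)·8 ⇒ q(-1) = (1-q)(-1) ⇒ q = 1/2
P2 indiff ⇒ p·7+(1-p)·9 = p·9+(1-p)·5 ⇒ p(-2) = (1-p)(-4) ⇒ p = 2/3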